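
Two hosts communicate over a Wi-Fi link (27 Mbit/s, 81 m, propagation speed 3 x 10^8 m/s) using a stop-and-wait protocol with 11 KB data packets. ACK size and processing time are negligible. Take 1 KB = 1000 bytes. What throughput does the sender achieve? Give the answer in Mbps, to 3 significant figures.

t_tx = L/R = 88000/27000000 = 0.00325926 s.
t_prop = 81/300000000 = 2.7e-07 s; RTT = 5.4e-07 s.
Cycle = t_tx + RTT = 0.0032598 s.
Throughput = L / cycle = 88000 / 0.0032598 = 27.0 Mbps.

27.0 Mbps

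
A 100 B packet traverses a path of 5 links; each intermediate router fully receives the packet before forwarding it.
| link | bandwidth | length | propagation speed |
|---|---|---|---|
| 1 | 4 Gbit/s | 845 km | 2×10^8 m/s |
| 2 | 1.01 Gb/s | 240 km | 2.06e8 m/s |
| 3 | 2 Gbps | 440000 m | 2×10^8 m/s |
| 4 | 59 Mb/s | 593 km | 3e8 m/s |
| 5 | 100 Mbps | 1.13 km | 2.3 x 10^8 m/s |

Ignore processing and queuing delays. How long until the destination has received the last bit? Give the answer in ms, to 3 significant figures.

9.59 ms

L = 100 × 8 = 800 bits.
Transmission delays (L/R per hop): 0.0002, 0.000792079, 0.0004, 0.0135593, 0.008 ms; sum = 0.0229514 ms.
Propagation delays (d/s per hop): 4.225, 1.16505, 2.2, 1.97667, 0.00491304 ms; sum = 9.57163 ms.
End-to-end = 9.59 ms.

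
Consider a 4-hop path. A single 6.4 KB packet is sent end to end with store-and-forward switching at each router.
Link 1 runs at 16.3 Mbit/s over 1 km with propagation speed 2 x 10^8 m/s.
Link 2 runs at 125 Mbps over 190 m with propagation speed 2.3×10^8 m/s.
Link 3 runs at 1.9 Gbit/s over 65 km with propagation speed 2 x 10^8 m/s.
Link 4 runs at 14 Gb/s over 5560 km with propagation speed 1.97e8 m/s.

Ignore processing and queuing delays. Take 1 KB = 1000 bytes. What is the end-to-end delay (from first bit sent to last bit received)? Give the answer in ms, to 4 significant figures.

L = 51200 bits.
Transmission delays (L/R per hop): 3.1411, 0.4096, 0.0269474, 0.00365714 ms; sum = 3.58131 ms.
Propagation delays (d/s per hop): 0.005, 0.000826087, 0.325, 28.2234 ms; sum = 28.5542 ms.
End-to-end = 32.14 ms.

32.14 ms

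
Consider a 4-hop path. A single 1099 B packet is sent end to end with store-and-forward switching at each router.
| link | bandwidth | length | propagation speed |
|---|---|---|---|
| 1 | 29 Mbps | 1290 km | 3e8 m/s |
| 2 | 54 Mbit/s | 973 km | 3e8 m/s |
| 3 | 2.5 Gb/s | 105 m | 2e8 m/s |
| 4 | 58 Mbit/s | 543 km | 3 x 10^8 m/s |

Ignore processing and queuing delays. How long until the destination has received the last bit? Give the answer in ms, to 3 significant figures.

L = 1099 × 8 = 8792 bits.
Transmission delays (L/R per hop): 0.303172, 0.162815, 0.0035168, 0.151586 ms; sum = 0.62109 ms.
Propagation delays (d/s per hop): 4.3, 3.24333, 0.000525, 1.81 ms; sum = 9.35386 ms.
End-to-end = 9.97 ms.

9.97 ms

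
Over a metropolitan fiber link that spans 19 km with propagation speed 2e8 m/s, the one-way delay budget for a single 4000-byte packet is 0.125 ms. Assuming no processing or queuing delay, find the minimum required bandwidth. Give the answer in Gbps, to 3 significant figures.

L = 32000 bits.
Propagation delay = 19000 / 200000000 = 0.095 ms.
Transmission budget = 0.125 − 0.095 = 0.03 ms.
R ≥ L / t_tx = 32000 bits / 3e-05 s = 1.07 Gbps.

1.07 Gbps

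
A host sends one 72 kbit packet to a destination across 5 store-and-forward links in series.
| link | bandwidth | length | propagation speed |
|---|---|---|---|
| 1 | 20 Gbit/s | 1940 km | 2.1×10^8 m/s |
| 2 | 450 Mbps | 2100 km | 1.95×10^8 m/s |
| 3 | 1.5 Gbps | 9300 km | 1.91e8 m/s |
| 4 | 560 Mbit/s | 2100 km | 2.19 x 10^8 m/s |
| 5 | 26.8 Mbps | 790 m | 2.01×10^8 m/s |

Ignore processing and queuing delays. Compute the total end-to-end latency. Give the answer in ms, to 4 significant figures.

L = 72000 bits.
Transmission delays (L/R per hop): 0.0036, 0.16, 0.048, 0.128571, 2.68657 ms; sum = 3.02674 ms.
Propagation delays (d/s per hop): 9.2381, 10.7692, 48.6911, 9.58904, 0.00393035 ms; sum = 78.2914 ms.
End-to-end = 81.32 ms.

81.32 ms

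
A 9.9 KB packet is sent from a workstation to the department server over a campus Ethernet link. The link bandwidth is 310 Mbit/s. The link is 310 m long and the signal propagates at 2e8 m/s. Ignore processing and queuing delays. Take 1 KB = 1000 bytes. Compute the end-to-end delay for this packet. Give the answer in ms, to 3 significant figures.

0.257 ms

L = 79200 bits.
Transmission delay = L/R = 79200 / 310000000 = 0.255484 ms.
Propagation delay = d/s = 310 m / 200000000 m/s = 0.00155 ms.
Total = 0.257 ms.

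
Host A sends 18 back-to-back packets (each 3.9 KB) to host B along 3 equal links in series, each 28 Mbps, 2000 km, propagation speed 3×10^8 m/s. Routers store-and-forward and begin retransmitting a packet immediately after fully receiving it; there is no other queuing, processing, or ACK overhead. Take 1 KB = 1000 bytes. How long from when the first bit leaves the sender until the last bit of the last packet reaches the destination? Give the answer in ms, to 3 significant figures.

42.3 ms

Per-hop transmission t_tx = L/R = 31200/28000000 = 1.11429 ms.
Per-hop propagation t_prop = 2000000/300000000 = 6.66667 ms.
Pipeline fill: first packet needs 3·t_tx to clear all hops; remaining 17 packets each add one t_tx.
Total = (3+18-1)·t_tx + 3·t_prop = 20·1.11429 + 3·6.66667 = 42.3 ms.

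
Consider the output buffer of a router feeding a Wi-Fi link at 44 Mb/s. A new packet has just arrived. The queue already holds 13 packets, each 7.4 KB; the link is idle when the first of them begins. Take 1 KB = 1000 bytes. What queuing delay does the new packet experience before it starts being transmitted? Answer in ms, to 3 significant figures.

Each queued packet: L/R = 59200/44000000 = 1.34545 ms.
13 queued → 17.4909 ms.
Queuing delay = 17.5 ms.

17.5 ms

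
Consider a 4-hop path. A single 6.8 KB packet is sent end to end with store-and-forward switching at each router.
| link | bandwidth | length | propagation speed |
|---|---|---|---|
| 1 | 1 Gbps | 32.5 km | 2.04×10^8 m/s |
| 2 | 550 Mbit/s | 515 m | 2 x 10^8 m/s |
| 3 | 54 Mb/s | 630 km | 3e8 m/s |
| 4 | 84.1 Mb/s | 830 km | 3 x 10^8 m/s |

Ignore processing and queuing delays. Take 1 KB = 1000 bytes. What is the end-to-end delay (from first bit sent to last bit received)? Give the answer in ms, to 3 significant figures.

L = 54400 bits.
Transmission delays (L/R per hop): 0.0544, 0.0989091, 1.00741, 0.646849 ms; sum = 1.80757 ms.
Propagation delays (d/s per hop): 0.159314, 0.002575, 2.1, 2.76667 ms; sum = 5.02856 ms.
End-to-end = 6.84 ms.

6.84 ms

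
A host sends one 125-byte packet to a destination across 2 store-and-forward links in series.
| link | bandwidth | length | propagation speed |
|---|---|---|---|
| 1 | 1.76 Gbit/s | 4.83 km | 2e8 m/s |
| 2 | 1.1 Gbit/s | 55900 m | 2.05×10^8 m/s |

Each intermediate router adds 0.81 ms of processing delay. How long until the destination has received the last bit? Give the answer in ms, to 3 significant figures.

1.11 ms

L = 125 × 8 = 1000 bits.
Transmission delays (L/R per hop): 0.000568182, 0.000909091 ms; sum = 0.00147727 ms.
Propagation delays (d/s per hop): 0.02415, 0.272683 ms; sum = 0.296833 ms.
Processing at 1 router(s): 1 × 0.81 ms = 0.81 ms.
End-to-end = 1.11 ms.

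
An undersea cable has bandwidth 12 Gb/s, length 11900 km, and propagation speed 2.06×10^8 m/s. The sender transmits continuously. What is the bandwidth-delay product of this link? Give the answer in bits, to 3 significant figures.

Propagation delay = 11900000 / 206000000 = 0.057767 s.
BDP = R × t_prop = 12000000000 × 0.057767 = 693204000 bits.

693000000 bits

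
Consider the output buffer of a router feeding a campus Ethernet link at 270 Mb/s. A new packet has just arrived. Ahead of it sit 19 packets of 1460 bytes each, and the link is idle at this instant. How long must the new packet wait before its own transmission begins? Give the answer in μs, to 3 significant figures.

Each queued packet: L/R = 11680/270000000 = 43.2593 μs.
19 queued → 821.926 μs.
Queuing delay = 822 μs.

822 μs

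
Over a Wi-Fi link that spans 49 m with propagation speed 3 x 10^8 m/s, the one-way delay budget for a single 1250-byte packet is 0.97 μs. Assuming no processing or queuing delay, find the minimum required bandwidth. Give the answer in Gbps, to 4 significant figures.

12.40 Gbps

L = 10000 bits.
Propagation delay = 49 / 300000000 = 0.163333 μs.
Transmission budget = 0.97 − 0.163333 = 0.806667 μs.
R ≥ L / t_tx = 10000 bits / 8.06667e-07 s = 12.40 Gbps.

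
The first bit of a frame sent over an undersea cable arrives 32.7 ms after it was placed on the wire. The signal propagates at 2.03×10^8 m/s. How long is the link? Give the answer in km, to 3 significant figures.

6640 km

d = s × t_prop = 2.03e+08 × 0.0327 = 6640 km.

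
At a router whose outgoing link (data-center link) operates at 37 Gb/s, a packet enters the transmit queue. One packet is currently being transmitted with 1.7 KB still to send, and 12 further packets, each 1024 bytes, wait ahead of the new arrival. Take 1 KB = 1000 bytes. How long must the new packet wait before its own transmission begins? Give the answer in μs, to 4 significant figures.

Each queued packet: L/R = 8192/37000000000 = 0.221405 μs.
12 queued → 2.65686 μs.
Plus remaining 13600 bits of current packet: 0.367568 μs.
Queuing delay = 3.024 μs.

3.024 μs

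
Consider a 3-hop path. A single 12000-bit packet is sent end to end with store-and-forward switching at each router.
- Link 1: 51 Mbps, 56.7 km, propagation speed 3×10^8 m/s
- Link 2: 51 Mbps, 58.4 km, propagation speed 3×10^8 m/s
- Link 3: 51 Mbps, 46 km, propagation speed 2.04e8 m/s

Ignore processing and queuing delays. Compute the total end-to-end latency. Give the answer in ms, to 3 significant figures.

1.32 ms

Transmission delay per hop = L/R = 12000/51000000 = 0.235294 ms; 3 hops → 0.705882 ms.
Propagation delays (d/s per hop): 0.189, 0.194667, 0.22549 ms; sum = 0.609157 ms.
End-to-end = 1.32 ms.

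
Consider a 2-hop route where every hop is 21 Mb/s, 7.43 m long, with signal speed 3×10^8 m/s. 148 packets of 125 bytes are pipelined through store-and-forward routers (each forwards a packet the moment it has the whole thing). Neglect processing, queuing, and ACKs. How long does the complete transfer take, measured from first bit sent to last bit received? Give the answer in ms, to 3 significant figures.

Per-hop transmission t_tx = L/R = 1000/21000000 = 0.047619 ms.
Per-hop propagation t_prop = 7.43/300000000 = 2.47667e-05 ms.
Pipeline fill: first packet needs 2·t_tx to clear all hops; remaining 147 packets each add one t_tx.
Total = (2+148-1)·t_tx + 2·t_prop = 149·0.047619 + 2·2.47667e-05 = 7.10 ms.

7.10 ms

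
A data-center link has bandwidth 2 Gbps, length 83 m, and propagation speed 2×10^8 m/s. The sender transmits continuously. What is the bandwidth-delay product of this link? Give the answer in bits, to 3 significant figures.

Propagation delay = 83 / 200000000 = 4.15e-07 s.
BDP = R × t_prop = 2000000000 × 4.15e-07 = 830 bits.

830 bits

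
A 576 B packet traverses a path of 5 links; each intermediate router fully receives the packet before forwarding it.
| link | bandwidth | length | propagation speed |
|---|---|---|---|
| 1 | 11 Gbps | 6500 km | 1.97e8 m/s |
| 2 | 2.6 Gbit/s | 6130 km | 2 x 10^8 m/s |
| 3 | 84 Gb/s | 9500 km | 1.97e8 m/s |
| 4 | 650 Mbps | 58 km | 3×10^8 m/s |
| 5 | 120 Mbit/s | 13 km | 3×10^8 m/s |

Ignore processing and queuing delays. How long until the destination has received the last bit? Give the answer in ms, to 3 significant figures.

L = 576 × 8 = 4608 bits.
Transmission delays (L/R per hop): 0.000418909, 0.00177231, 5.48571e-05, 0.00708923, 0.0384 ms; sum = 0.0477353 ms.
Propagation delays (d/s per hop): 32.9949, 30.65, 48.2234, 0.193333, 0.0433333 ms; sum = 112.105 ms.
End-to-end = 112 ms.

112 ms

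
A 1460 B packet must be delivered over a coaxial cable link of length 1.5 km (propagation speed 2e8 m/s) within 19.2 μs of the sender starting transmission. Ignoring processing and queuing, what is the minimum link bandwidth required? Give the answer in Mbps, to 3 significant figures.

998 Mbps

L = 11680 bits.
Propagation delay = 1500 / 200000000 = 7.5 μs.
Transmission budget = 19.2 − 7.5 = 11.7 μs.
R ≥ L / t_tx = 11680 bits / 1.17e-05 s = 998 Mbps.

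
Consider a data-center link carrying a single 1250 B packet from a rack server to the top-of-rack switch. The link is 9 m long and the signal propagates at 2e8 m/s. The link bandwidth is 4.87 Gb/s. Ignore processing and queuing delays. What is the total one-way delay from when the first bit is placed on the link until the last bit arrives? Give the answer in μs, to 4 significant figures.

L = 1250 × 8 = 10000 bits.
Transmission delay = L/R = 10000 / 4870000000 = 2.05339 μs.
Propagation delay = d/s = 9 m / 200000000 m/s = 0.045 μs.
Total = 2.098 μs.

2.098 μs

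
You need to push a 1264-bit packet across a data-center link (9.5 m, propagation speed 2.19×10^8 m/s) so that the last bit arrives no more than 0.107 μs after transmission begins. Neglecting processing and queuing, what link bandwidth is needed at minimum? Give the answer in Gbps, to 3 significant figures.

Propagation delay = 9.5 / 219000000 = 0.043379 μs.
Transmission budget = 0.107 − 0.043379 = 0.063621 μs.
R ≥ L / t_tx = 1264 bits / 6.3621e-08 s = 19.9 Gbps.

19.9 Gbps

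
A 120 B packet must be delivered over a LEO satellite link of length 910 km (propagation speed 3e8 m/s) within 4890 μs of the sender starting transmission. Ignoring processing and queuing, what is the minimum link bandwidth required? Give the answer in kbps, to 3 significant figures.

L = 960 bits.
Propagation delay = 910000 / 300000000 = 3033.33 μs.
Transmission budget = 4890 − 3033.33 = 1856.67 μs.
R ≥ L / t_tx = 960 bits / 0.00185667 s = 517 kbps.

517 kbps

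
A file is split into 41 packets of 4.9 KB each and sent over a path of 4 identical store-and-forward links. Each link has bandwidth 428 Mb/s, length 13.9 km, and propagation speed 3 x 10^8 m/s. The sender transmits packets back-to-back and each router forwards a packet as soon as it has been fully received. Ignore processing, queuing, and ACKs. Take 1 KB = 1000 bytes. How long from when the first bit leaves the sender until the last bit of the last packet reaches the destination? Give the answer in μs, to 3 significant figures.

Per-hop transmission t_tx = L/R = 39200/428000000 = 91.5888 μs.
Per-hop propagation t_prop = 13900/300000000 = 46.3333 μs.
Pipeline fill: first packet needs 4·t_tx to clear all hops; remaining 40 packets each add one t_tx.
Total = (4+41-1)·t_tx + 4·t_prop = 44·91.5888 + 4·46.3333 = 4220 μs.

4220 μs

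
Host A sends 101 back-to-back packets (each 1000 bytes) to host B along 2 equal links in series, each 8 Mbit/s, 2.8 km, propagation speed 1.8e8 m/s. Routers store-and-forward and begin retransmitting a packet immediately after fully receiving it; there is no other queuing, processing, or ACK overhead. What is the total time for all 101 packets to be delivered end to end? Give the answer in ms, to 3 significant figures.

102 ms

Per-hop transmission t_tx = L/R = 8000/8000000 = 1 ms.
Per-hop propagation t_prop = 2800/180000000 = 0.0155556 ms.
Pipeline fill: first packet needs 2·t_tx to clear all hops; remaining 100 packets each add one t_tx.
Total = (2+101-1)·t_tx + 2·t_prop = 102·1 + 2·0.0155556 = 102 ms.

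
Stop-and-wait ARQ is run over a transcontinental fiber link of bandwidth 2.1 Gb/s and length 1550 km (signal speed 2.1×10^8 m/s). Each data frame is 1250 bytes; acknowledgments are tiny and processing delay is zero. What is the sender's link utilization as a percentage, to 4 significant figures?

0.03225 %

t_tx = L/R = 10000/2100000000 = 4.7619e-06 s.
t_prop = 1550000/210000000 = 0.00738095 s; RTT = 0.0147619 s.
Cycle = t_tx + RTT = 0.0147667 s.
Utilization = t_tx / cycle = 4.7619e-06/0.0147667 = 0.03225 %.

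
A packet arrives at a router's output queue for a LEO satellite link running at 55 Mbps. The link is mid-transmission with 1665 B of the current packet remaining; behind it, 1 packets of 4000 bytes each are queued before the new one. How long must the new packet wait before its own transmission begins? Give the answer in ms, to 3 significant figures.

Each queued packet: L/R = 32000/55000000 = 0.581818 ms.
1 queued → 0.581818 ms.
Plus remaining 13320 bits of current packet: 0.242182 ms.
Queuing delay = 0.824 ms.

0.824 ms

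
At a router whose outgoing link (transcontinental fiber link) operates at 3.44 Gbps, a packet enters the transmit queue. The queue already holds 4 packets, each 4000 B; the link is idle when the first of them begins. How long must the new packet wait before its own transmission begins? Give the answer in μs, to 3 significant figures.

Each queued packet: L/R = 32000/3440000000 = 9.30233 μs.
4 queued → 37.2093 μs.
Queuing delay = 37.2 μs.

37.2 μs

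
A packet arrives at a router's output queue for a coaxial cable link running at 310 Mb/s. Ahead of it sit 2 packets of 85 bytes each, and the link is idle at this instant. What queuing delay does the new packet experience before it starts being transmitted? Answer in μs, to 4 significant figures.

4.387 μs

Each queued packet: L/R = 680/310000000 = 2.19355 μs.
2 queued → 4.3871 μs.
Queuing delay = 4.387 μs.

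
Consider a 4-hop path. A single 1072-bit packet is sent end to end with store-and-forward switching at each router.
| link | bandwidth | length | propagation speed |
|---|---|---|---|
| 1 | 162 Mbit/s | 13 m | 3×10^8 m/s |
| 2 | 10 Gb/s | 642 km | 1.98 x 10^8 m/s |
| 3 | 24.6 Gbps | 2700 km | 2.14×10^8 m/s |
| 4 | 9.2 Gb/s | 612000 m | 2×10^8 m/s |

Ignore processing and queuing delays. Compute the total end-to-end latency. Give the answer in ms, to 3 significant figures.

18.9 ms

Transmission delays (L/R per hop): 0.00661728, 0.0001072, 4.35772e-05, 0.000116522 ms; sum = 0.00688458 ms.
Propagation delays (d/s per hop): 4.33333e-05, 3.24242, 12.6168, 3.06 ms; sum = 18.9193 ms.
End-to-end = 18.9 ms.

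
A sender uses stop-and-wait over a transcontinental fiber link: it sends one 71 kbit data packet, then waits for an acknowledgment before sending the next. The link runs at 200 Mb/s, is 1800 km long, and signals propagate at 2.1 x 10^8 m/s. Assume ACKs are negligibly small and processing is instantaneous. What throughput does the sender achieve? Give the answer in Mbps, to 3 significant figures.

t_tx = L/R = 71000/200000000 = 0.000355 s.
t_prop = 1800000/210000000 = 0.00857143 s; RTT = 0.0171429 s.
Cycle = t_tx + RTT = 0.0174979 s.
Throughput = L / cycle = 71000 / 0.0174979 = 4.06 Mbps.

4.06 Mbps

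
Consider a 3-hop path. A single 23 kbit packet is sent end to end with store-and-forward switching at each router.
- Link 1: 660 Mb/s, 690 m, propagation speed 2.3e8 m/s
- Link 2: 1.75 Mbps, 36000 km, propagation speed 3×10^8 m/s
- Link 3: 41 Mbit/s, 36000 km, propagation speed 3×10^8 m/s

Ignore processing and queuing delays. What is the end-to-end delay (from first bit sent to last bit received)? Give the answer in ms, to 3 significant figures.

254 ms

L = 23000 bits.
Transmission delays (L/R per hop): 0.0348485, 13.1429, 0.560976 ms; sum = 13.7387 ms.
Propagation delays (d/s per hop): 0.003, 120, 120 ms; sum = 240.003 ms.
End-to-end = 254 ms.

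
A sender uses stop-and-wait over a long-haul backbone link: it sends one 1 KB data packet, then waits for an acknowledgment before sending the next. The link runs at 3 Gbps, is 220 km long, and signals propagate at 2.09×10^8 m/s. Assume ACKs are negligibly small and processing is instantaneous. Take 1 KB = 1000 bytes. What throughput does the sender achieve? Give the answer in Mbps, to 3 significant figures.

t_tx = L/R = 8000/3000000000 = 2.66667e-06 s.
t_prop = 220000/209000000 = 0.00105263 s; RTT = 0.00210526 s.
Cycle = t_tx + RTT = 0.00210793 s.
Throughput = L / cycle = 8000 / 0.00210793 = 3.80 Mbps.

3.80 Mbps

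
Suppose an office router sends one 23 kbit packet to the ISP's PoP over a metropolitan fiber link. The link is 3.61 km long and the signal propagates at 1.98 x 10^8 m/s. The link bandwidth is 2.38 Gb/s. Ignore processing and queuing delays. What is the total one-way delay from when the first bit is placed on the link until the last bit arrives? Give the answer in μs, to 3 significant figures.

27.9 μs

L = 23000 bits.
Transmission delay = L/R = 23000 / 2380000000 = 9.66387 μs.
Propagation delay = d/s = 3610 m / 198000000 m/s = 18.2323 μs.
Total = 27.9 μs.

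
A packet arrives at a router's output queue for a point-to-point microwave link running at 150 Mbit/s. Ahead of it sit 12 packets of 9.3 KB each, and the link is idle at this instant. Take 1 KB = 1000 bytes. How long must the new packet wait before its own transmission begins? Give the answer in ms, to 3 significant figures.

Each queued packet: L/R = 74400/150000000 = 0.496 ms.
12 queued → 5.952 ms.
Queuing delay = 5.95 ms.

5.95 ms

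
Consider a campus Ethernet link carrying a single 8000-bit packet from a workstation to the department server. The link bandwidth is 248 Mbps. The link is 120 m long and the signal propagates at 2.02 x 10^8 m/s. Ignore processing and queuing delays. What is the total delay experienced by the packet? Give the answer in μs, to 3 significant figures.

32.9 μs

Transmission delay = L/R = 8000 / 248000000 = 32.2581 μs.
Propagation delay = d/s = 120 m / 202000000 m/s = 0.594059 μs.
Total = 32.9 μs.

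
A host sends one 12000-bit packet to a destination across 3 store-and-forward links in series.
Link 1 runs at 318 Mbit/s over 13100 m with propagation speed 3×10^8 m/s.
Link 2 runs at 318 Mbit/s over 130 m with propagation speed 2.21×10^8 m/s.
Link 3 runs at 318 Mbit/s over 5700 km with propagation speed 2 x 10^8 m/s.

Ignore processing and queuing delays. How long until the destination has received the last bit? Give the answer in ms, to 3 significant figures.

Transmission delay per hop = L/R = 12000/318000000 = 0.0377358 ms; 3 hops → 0.113208 ms.
Propagation delays (d/s per hop): 0.0436667, 0.000588235, 28.5 ms; sum = 28.5443 ms.
End-to-end = 28.7 ms.

28.7 ms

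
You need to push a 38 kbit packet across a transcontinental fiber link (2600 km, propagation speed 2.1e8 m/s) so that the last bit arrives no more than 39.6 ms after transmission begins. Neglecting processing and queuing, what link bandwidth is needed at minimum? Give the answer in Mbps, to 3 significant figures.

1.40 Mbps

Propagation delay = 2600000 / 210000000 = 12.381 ms.
Transmission budget = 39.6 − 12.381 = 27.219 ms.
R ≥ L / t_tx = 38000 bits / 0.027219 s = 1.40 Mbps.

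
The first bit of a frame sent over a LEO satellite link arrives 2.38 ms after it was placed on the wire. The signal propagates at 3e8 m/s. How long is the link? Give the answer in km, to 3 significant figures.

714 km

d = s × t_prop = 300000000 × 0.00238 = 714 km.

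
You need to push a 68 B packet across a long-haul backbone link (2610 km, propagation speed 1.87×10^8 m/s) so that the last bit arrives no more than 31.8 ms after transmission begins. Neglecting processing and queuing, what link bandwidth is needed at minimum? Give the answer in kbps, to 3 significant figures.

L = 544 bits.
Propagation delay = 2610000 / 187000000 = 13.9572 ms.
Transmission budget = 31.8 − 13.9572 = 17.8428 ms.
R ≥ L / t_tx = 544 bits / 0.0178428 s = 30.5 kbps.

30.5 kbps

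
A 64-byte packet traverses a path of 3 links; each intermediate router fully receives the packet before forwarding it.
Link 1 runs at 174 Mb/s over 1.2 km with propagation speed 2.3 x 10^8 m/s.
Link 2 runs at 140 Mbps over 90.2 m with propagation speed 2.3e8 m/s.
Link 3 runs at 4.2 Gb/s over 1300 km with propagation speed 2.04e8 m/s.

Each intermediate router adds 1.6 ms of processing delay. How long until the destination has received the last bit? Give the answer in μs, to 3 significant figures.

9580 μs

L = 64 × 8 = 512 bits.
Transmission delays (L/R per hop): 2.94253, 3.65714, 0.121905 μs; sum = 6.72158 μs.
Propagation delays (d/s per hop): 5.21739, 0.392174, 6372.55 μs; sum = 6378.16 μs.
Processing at 2 router(s): 2 × 1.6 ms = 3200 μs.
End-to-end = 9580 μs.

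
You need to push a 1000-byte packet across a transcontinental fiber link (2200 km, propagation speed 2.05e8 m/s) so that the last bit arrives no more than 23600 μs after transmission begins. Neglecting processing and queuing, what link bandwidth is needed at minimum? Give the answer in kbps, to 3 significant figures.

L = 8000 bits.
Propagation delay = 2200000 / 2.05e+08 = 10731.7 μs.
Transmission budget = 23600 − 10731.7 = 12868.3 μs.
R ≥ L / t_tx = 8000 bits / 0.0128683 s = 622 kbps.

622 kbps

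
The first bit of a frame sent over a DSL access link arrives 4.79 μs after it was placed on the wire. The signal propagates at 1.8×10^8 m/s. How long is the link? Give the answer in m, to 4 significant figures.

862.2 m

d = s × t_prop = 180000000 × 4.79e-06 = 862.2 m.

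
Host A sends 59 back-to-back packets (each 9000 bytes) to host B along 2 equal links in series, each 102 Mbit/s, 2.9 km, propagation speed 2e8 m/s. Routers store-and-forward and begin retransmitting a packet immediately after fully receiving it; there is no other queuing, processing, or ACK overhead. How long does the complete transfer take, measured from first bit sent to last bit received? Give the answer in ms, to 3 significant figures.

42.4 ms

Per-hop transmission t_tx = L/R = 72000/102000000 = 0.705882 ms.
Per-hop propagation t_prop = 2900/200000000 = 0.0145 ms.
Pipeline fill: first packet needs 2·t_tx to clear all hops; remaining 58 packets each add one t_tx.
Total = (2+59-1)·t_tx + 2·t_prop = 60·0.705882 + 2·0.0145 = 42.4 ms.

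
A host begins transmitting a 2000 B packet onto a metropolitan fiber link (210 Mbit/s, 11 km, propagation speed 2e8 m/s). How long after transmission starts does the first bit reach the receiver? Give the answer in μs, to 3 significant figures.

First bit experiences only propagation delay: d/s = 11000/200000000 = 55.0 μs.

55.0 μs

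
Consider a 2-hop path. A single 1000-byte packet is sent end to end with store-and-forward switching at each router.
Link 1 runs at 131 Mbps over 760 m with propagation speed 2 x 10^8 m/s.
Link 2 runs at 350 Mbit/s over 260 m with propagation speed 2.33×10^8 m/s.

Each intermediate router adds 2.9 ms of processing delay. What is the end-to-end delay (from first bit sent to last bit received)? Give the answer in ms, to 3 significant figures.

2.99 ms

L = 1000 × 8 = 8000 bits.
Transmission delays (L/R per hop): 0.0610687, 0.0228571 ms; sum = 0.0839258 ms.
Propagation delays (d/s per hop): 0.0038, 0.00111588 ms; sum = 0.00491588 ms.
Processing at 1 router(s): 1 × 2.9 ms = 2.9 ms.
End-to-end = 2.99 ms.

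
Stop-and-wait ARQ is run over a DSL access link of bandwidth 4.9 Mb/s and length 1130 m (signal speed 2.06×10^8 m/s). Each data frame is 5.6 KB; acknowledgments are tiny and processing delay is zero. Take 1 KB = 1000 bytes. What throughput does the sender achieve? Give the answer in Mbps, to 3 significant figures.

t_tx = L/R = 44800/4900000 = 0.00914286 s.
t_prop = 1130/206000000 = 5.48544e-06 s; RTT = 1.09709e-05 s.
Cycle = t_tx + RTT = 0.00915383 s.
Throughput = L / cycle = 44800 / 0.00915383 = 4.89 Mbps.

4.89 Mbps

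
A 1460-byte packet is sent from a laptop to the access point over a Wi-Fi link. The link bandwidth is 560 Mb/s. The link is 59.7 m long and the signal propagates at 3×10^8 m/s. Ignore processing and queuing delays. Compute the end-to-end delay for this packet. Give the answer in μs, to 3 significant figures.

L = 1460 × 8 = 11680 bits.
Transmission delay = L/R = 11680 / 560000000 = 20.8571 μs.
Propagation delay = d/s = 59.7 m / 300000000 m/s = 0.199 μs.
Total = 21.1 μs.

21.1 μs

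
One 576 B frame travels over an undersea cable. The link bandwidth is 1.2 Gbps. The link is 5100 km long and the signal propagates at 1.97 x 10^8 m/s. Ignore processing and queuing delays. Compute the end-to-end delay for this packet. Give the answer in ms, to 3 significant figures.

L = 576 × 8 = 4608 bits.
Transmission delay = L/R = 4608 / 1200000000 = 0.00384 ms.
Propagation delay = d/s = 5100000 m / 197000000 m/s = 25.8883 ms.
Total = 25.9 ms.

25.9 ms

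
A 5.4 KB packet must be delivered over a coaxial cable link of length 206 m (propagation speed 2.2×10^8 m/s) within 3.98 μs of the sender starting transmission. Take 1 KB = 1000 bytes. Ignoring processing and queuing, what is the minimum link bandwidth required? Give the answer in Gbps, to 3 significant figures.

14.2 Gbps

L = 43200 bits.
Propagation delay = 206 / 2.2e+08 = 0.936364 μs.
Transmission budget = 3.98 − 0.936364 = 3.04364 μs.
R ≥ L / t_tx = 43200 bits / 3.04364e-06 s = 14.2 Gbps.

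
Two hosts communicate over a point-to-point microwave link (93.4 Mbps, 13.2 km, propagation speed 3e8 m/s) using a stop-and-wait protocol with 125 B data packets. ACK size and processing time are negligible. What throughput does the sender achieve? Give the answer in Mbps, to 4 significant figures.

t_tx = L/R = 1000/93400000 = 1.07066e-05 s.
t_prop = 13200/300000000 = 4.4e-05 s; RTT = 8.8e-05 s.
Cycle = t_tx + RTT = 9.87066e-05 s.
Throughput = L / cycle = 1000 / 9.87066e-05 = 10.13 Mbps.

10.13 Mbps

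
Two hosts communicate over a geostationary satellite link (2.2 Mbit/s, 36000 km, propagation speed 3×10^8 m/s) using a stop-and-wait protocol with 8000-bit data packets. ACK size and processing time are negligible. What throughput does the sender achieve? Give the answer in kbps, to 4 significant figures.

t_tx = L/R = 8000/2200000 = 0.00363636 s.
t_prop = 36000000/300000000 = 0.12 s; RTT = 0.24 s.
Cycle = t_tx + RTT = 0.243636 s.
Throughput = L / cycle = 8000 / 0.243636 = 32.84 kbps.

32.84 kbps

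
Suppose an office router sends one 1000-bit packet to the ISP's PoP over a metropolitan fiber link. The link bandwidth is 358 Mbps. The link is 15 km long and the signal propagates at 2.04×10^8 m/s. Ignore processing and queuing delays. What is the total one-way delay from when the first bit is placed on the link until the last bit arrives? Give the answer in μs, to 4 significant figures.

Transmission delay = L/R = 1000 / 358000000 = 2.7933 μs.
Propagation delay = d/s = 15000 m / 204000000 m/s = 73.5294 μs.
Total = 76.32 μs.

76.32 μs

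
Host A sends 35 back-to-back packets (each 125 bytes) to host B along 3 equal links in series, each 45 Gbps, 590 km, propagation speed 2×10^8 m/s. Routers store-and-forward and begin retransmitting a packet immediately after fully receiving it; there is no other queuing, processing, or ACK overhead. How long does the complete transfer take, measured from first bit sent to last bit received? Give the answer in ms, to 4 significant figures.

Per-hop transmission t_tx = L/R = 1000/45000000000 = 2.22222e-05 ms.
Per-hop propagation t_prop = 590000/200000000 = 2.95 ms.
Pipeline fill: first packet needs 3·t_tx to clear all hops; remaining 34 packets each add one t_tx.
Total = (3+35-1)·t_tx + 3·t_prop = 37·2.22222e-05 + 3·2.95 = 8.851 ms.

8.851 ms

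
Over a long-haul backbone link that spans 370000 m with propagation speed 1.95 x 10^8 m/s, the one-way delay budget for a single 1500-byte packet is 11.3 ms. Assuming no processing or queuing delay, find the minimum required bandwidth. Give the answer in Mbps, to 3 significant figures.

1.28 Mbps

L = 12000 bits.
Propagation delay = 370000 / 195000000 = 1.89744 ms.
Transmission budget = 11.3 − 1.89744 = 9.40256 ms.
R ≥ L / t_tx = 12000 bits / 0.00940256 s = 1.28 Mbps.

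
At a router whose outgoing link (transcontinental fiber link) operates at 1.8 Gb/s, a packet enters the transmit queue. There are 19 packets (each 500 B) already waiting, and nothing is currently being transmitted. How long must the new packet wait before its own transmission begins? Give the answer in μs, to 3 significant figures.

Each queued packet: L/R = 4000/1800000000 = 2.22222 μs.
19 queued → 42.2222 μs.
Queuing delay = 42.2 μs.

42.2 μs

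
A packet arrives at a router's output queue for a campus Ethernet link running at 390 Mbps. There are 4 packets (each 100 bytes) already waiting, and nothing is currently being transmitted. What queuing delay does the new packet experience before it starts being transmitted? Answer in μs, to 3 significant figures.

8.21 μs

Each queued packet: L/R = 800/390000000 = 2.05128 μs.
4 queued → 8.20513 μs.
Queuing delay = 8.21 μs.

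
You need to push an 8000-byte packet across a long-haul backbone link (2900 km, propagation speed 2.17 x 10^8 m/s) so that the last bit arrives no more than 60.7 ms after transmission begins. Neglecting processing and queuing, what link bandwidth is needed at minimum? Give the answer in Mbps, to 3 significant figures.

1.35 Mbps

L = 64000 bits.
Propagation delay = 2900000 / 217000000 = 13.3641 ms.
Transmission budget = 60.7 − 13.3641 = 47.3359 ms.
R ≥ L / t_tx = 64000 bits / 0.0473359 s = 1.35 Mbps.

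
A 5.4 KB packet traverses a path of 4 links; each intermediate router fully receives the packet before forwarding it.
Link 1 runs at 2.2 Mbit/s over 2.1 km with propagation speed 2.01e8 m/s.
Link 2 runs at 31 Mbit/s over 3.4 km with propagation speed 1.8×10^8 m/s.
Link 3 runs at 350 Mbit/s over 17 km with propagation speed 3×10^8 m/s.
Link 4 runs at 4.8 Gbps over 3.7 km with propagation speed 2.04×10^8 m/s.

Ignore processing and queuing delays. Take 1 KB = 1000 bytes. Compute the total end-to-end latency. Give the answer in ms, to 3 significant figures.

L = 43200 bits.
Transmission delays (L/R per hop): 19.6364, 1.39355, 0.123429, 0.009 ms; sum = 21.1623 ms.
Propagation delays (d/s per hop): 0.0104478, 0.0188889, 0.0566667, 0.0181373 ms; sum = 0.104141 ms.
End-to-end = 21.3 ms.

21.3 ms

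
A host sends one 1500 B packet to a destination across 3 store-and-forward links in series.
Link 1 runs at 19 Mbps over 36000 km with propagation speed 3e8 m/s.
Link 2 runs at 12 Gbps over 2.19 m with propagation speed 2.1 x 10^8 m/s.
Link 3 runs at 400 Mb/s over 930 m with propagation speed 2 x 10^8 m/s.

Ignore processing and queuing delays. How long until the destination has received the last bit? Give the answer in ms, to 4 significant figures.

L = 1500 × 8 = 12000 bits.
Transmission delays (L/R per hop): 0.631579, 0.001, 0.03 ms; sum = 0.662579 ms.
Propagation delays (d/s per hop): 120, 1.04286e-05, 0.00465 ms; sum = 120.005 ms.
End-to-end = 120.7 ms.

120.7 ms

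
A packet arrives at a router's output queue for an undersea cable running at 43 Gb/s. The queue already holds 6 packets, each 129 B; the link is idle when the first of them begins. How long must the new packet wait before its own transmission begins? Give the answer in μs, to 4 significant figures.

0.1440 μs

Each queued packet: L/R = 1032/43000000000 = 0.024 μs.
6 queued → 0.144 μs.
Queuing delay = 0.1440 μs.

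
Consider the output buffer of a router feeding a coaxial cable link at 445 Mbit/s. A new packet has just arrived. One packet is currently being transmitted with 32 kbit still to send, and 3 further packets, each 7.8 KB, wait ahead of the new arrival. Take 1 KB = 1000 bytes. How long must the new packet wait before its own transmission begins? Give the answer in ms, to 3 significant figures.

Each queued packet: L/R = 62400/445000000 = 0.140225 ms.
3 queued → 0.420674 ms.
Plus remaining 32000 bits of current packet: 0.0719101 ms.
Queuing delay = 0.493 ms.

0.493 ms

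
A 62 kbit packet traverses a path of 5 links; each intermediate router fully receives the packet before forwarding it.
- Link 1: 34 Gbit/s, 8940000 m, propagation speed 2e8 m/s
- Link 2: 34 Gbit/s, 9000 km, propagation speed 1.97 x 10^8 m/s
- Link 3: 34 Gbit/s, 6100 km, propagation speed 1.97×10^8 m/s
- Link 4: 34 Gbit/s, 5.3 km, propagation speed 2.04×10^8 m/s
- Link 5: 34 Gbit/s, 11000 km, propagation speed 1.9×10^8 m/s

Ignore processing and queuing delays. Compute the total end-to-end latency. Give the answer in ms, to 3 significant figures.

179 ms

L = 62000 bits.
Transmission delay per hop = L/R = 62000/34000000000 = 0.00182353 ms; 5 hops → 0.00911765 ms.
Propagation delays (d/s per hop): 44.7, 45.6853, 30.9645, 0.0259804, 57.8947 ms; sum = 179.27 ms.
End-to-end = 179 ms.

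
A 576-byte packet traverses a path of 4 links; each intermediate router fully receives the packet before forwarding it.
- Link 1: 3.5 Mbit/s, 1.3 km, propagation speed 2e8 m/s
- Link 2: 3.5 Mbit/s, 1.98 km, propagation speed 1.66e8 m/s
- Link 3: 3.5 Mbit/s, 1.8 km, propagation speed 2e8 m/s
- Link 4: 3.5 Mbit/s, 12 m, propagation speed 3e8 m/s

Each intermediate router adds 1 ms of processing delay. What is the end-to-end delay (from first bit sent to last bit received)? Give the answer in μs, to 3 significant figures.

L = 576 × 8 = 4608 bits.
Transmission delay per hop = L/R = 4608/3500000 = 1316.57 μs; 4 hops → 5266.29 μs.
Propagation delays (d/s per hop): 6.5, 11.9277, 9, 0.04 μs; sum = 27.4677 μs.
Processing at 3 router(s): 3 × 1 ms = 3000 μs.
End-to-end = 8290 μs.

8290 μs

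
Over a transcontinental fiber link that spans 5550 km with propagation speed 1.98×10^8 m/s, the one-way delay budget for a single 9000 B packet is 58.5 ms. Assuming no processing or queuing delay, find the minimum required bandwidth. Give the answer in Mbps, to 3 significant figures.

L = 72000 bits.
Propagation delay = 5550000 / 198000000 = 28.0303 ms.
Transmission budget = 58.5 − 28.0303 = 30.4697 ms.
R ≥ L / t_tx = 72000 bits / 0.0304697 s = 2.36 Mbps.

2.36 Mbps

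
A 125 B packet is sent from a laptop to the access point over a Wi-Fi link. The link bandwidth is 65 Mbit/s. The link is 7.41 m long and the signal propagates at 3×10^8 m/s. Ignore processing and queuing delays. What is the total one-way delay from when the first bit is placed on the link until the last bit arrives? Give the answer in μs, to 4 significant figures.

L = 125 × 8 = 1000 bits.
Transmission delay = L/R = 1000 / 65000000 = 15.3846 μs.
Propagation delay = d/s = 7.41 m / 300000000 m/s = 0.0247 μs.
Total = 15.41 μs.

15.41 μs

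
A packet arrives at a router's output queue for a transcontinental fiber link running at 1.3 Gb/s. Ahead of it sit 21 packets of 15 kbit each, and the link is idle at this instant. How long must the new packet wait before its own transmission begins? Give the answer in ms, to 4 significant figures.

Each queued packet: L/R = 15000/1300000000 = 0.0115385 ms.
21 queued → 0.242308 ms.
Queuing delay = 0.2423 ms.

0.2423 ms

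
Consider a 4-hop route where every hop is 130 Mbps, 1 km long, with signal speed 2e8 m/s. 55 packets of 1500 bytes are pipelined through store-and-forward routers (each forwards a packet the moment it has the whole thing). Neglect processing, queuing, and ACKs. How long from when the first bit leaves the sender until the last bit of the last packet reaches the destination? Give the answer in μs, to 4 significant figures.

Per-hop transmission t_tx = L/R = 12000/130000000 = 92.3077 μs.
Per-hop propagation t_prop = 1000/200000000 = 5 μs.
Pipeline fill: first packet needs 4·t_tx to clear all hops; remaining 54 packets each add one t_tx.
Total = (4+55-1)·t_tx + 4·t_prop = 58·92.3077 + 4·5 = 5374 μs.

5374 μs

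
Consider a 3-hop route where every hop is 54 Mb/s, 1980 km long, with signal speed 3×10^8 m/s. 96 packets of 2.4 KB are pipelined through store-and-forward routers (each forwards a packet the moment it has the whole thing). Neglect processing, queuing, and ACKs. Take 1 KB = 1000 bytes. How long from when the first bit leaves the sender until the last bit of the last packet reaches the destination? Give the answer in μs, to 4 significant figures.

54640 μs

Per-hop transmission t_tx = L/R = 19200/54000000 = 355.556 μs.
Per-hop propagation t_prop = 1980000/300000000 = 6600 μs.
Pipeline fill: first packet needs 3·t_tx to clear all hops; remaining 95 packets each add one t_tx.
Total = (3+96-1)·t_tx + 3·t_prop = 98·355.556 + 3·6600 = 54640 μs.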